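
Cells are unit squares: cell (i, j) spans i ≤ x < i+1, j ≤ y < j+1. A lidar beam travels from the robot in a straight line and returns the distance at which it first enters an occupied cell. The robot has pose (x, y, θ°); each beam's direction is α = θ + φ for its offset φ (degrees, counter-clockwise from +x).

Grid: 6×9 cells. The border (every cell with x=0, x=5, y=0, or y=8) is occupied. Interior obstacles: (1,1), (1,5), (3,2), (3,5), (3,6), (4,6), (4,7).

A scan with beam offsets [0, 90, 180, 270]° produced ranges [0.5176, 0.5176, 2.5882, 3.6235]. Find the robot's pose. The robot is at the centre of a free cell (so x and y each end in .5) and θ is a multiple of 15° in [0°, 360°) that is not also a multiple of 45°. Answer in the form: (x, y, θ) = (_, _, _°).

(x, y, θ) = (2.5, 1.5, 195°)

The pose lattice has 21·16 = 336 candidates. Test each by forward raycasting.
  (4.5, 2.5, 345°): beam 2 = 1.9319 ≠ 0.5176 ✗
  (1.5, 6.5, 60°): beam 1 = 1.7321 ≠ 0.5176 ✗
  (2.5, 3.5, 240°): beam 1 = 1.7321 ≠ 0.5176 ✗
  …
  (2.5, 1.5, 195°): r_1=0.5176, r_2=0.5176, r_3=2.5882, r_4=3.6235 — all match ✓
Only this pose fits every beam.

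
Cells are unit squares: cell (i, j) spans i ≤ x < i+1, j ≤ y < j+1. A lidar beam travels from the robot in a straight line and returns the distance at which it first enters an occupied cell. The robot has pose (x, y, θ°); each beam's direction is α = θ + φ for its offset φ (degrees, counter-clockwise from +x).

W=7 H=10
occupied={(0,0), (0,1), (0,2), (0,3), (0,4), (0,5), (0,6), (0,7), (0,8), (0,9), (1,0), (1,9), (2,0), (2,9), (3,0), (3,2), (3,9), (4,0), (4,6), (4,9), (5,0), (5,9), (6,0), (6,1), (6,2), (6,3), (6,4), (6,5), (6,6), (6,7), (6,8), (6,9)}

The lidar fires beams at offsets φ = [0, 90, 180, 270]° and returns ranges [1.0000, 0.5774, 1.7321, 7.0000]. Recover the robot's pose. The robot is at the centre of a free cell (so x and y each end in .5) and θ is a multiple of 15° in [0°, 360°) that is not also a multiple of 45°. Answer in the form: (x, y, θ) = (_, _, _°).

(x, y, θ) = (2.5, 8.5, 30°)

The pose lattice has 38·16 = 608 candidates. Test each by forward raycasting.
  (1.5, 6.5, 285°): beam 1 = 5.6940 ≠ 1.0000 ✗
  (1.5, 1.5, 75°): beam 1 = 7.7646 ≠ 1.0000 ✗
  (5.5, 2.5, 210°): beam 1 = 3.0000 ≠ 1.0000 ✗
  (3.5, 6.5, 240°): beam 1 = 5.0000 ≠ 1.0000 ✗
  …
  (2.5, 8.5, 30°): r_1=1.0000, r_2=0.5774, r_3=1.7321, r_4=7.0000 — all match ✓
No second candidate reproduces the full scan.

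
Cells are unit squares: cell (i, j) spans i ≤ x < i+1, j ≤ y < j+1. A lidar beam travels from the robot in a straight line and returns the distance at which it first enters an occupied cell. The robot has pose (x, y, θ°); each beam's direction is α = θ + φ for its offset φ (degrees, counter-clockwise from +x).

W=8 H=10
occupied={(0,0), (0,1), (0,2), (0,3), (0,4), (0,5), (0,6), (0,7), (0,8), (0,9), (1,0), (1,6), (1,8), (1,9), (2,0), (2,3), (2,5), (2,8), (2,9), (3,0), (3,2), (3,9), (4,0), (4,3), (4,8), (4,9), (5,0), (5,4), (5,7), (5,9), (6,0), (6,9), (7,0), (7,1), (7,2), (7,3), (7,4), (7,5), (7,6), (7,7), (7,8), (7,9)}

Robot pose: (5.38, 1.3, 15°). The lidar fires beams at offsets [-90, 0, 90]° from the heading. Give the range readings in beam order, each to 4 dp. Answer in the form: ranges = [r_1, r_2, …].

ranges = [0.3106, 1.6771, 1.7600]

beam 1: φ=-90°, α=285°
  direction (0.2588, -0.9659); cell (5,1); t to first gridline: x 2.3955, y 0.3106 (then +3.8637 / +1.0353)
    (5,0) via y @ 0.3106  # hit
  → r_1 = 0.3106
beam 2: φ=0°, α=15°
  direction (0.9659, 0.2588); cell (5,1); t to first gridline: x 0.6419, y 2.7046 (then +1.0353 / +3.8637)
    (6,1) via x @ 0.6419
    (7,1) via x @ 1.6771  # hit
  → r_2 = 1.6771
beam 3: φ=90°, α=105°
  direction (-0.2588, 0.9659); cell (5,1); t to first gridline: x 1.4682, y 0.7247 (then +3.8637 / +1.0353)
    (5,2) via y @ 0.7247
    (4,2) via x @ 1.4682
    (4,3) via y @ 1.7600  # hit
  → r_3 = 1.7600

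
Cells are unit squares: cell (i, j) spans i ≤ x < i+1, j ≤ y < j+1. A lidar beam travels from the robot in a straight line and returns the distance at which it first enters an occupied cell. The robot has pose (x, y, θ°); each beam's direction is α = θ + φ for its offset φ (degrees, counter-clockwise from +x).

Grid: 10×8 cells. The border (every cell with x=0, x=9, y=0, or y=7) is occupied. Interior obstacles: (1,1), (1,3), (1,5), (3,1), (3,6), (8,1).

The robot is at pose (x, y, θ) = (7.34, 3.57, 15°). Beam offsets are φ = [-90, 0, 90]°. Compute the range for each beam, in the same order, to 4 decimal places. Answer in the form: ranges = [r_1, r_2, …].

beam 1: φ=-90°, α=285°
  d=(0.2588,-0.9659)  start (7,3)  tX=2.5500 tY=0.5901  stride 1/|dx|=3.8637 1/|dy|=1.0353
    cross y-line → (7,2), t=0.5901
    cross y-line → (7,1), t=1.6254
    cross x-line → (8,1), t=2.5500 (wall)
  → r_1 = 2.5500
beam 2: φ=0°, α=15°
  d=(0.9659,0.2588)  start (7,3)  tX=0.6833 tY=1.6614  stride 1/|dx|=1.0353 1/|dy|=3.8637
    cross x-line → (8,3), t=0.6833
    cross y-line → (8,4), t=1.6614
    cross x-line → (9,4), t=1.7186 (wall)
  → r_2 = 1.7186
beam 3: φ=90°, α=105°
  d=(-0.2588,0.9659)  start (7,3)  tX=1.3137 tY=0.4452  stride 1/|dx|=3.8637 1/|dy|=1.0353
    cross y-line → (7,4), t=0.4452
    cross x-line → (6,4), t=1.3137
    cross y-line → (6,5), t=1.4804
    cross y-line → (6,6), t=2.5157
    cross y-line → (6,7), t=3.5510 (wall)
  → r_3 = 3.5510

ranges = [2.5500, 1.7186, 3.5510]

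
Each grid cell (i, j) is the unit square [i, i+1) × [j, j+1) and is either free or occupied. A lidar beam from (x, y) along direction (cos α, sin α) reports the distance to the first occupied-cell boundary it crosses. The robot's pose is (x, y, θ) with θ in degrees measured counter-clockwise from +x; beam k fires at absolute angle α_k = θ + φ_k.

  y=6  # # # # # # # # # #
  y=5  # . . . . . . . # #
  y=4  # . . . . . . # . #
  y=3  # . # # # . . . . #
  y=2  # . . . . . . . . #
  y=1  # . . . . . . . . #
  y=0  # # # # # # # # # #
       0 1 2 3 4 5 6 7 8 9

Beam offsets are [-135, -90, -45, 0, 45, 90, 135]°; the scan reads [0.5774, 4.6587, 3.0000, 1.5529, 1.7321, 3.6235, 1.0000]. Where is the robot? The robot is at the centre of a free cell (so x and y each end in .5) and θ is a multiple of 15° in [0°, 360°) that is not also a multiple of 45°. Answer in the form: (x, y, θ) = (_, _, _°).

The pose lattice has 35·16 = 560 candidates. Test each by forward raycasting.
  (2.5, 4.5, 330°): beam 1 = 1.5529 ≠ 0.5774 ✗
  (3.5, 4.5, 15°): beam 2 = 0.5176 ≠ 4.6587 ✗
  (8.5, 2.5, 255°): beam 1 = 1.7321 ≠ 0.5774 ✗
  …
  (4.5, 4.5, 75°): r_1=0.5774, r_2=4.6587, r_3=3.0000, r_4=1.5529, r_5=1.7321, r_6=3.6235, r_7=1.0000 — all match ✓
Only this pose fits every beam.

(x, y, θ) = (4.5, 4.5, 75°)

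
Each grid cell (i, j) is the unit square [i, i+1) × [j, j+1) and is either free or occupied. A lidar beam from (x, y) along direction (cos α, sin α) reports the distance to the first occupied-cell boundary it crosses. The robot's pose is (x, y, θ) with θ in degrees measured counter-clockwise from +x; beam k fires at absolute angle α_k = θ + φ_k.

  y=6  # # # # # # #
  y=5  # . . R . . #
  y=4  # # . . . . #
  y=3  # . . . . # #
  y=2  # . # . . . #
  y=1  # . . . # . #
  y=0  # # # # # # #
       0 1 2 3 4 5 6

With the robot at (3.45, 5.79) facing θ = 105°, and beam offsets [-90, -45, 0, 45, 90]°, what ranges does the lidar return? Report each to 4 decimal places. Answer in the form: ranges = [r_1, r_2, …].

beam 1: φ=-90°, α=15°
  d=(0.9659,0.2588)  start (3,5)  tX=0.5694 tY=0.8114  stride 1/|dx|=1.0353 1/|dy|=3.8637
    cross x-line → (4,5), t=0.5694
    cross y-line → (4,6), t=0.8114 (wall)
  → r_1 = 0.8114
beam 2: φ=-45°, α=60°
  d=(0.5000,0.8660)  start (3,5)  tX=1.1000 tY=0.2425  stride 1/|dx|=2.0000 1/|dy|=1.1547
    cross y-line → (3,6), t=0.2425 (wall)
  → r_2 = 0.2425
beam 3: φ=0°, α=105°
  d=(-0.2588,0.9659)  start (3,5)  tX=1.7387 tY=0.2174  stride 1/|dx|=3.8637 1/|dy|=1.0353
    cross y-line → (3,6), t=0.2174 (wall)
  → r_3 = 0.2174
beam 4: φ=45°, α=150°
  d=(-0.8660,0.5000)  start (3,5)  tX=0.5196 tY=0.4200  stride 1/|dx|=1.1547 1/|dy|=2.0000
    cross y-line → (3,6), t=0.4200 (wall)
  → r_4 = 0.4200
beam 5: φ=90°, α=195°
  d=(-0.9659,-0.2588)  start (3,5)  tX=0.4659 tY=3.0523  stride 1/|dx|=1.0353 1/|dy|=3.8637
    cross x-line → (2,5), t=0.4659
    cross x-line → (1,5), t=1.5012
    cross x-line → (0,5), t=2.5364 (wall)
  → r_5 = 2.5364

ranges = [0.8114, 0.2425, 0.2174, 0.4200, 2.5364]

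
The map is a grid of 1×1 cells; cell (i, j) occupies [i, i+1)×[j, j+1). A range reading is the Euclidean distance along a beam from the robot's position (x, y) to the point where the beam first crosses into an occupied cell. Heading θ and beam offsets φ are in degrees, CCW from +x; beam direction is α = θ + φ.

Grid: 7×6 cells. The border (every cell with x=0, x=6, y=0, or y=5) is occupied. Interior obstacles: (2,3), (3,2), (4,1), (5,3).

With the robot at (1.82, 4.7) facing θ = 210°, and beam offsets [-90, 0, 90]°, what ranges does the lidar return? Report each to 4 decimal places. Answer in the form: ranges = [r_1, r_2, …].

ranges = [0.3464, 0.9469, 0.8083]

beam 1: φ=-90°, α=120°
  cosα=-0.5000 sinα=0.8660 | (1,4) | tMaxX 1.6400 tMaxY 0.3464 | tΔX 2.0000 tΔY 1.1547
    t=0.3464 [y] (1,5) — stop
  → r_1 = 0.3464
beam 2: φ=0°, α=210°
  cosα=-0.8660 sinα=-0.5000 | (1,4) | tMaxX 0.9469 tMaxY 1.4000 | tΔX 1.1547 tΔY 2.0000
    t=0.9469 [x] (0,4) — stop
  → r_2 = 0.9469
beam 3: φ=90°, α=300°
  cosα=0.5000 sinα=-0.8660 | (1,4) | tMaxX 0.3600 tMaxY 0.8083 | tΔX 2.0000 tΔY 1.1547
    t=0.3600 [x] (2,4)
    t=0.8083 [y] (2,3) — stop
  → r_3 = 0.8083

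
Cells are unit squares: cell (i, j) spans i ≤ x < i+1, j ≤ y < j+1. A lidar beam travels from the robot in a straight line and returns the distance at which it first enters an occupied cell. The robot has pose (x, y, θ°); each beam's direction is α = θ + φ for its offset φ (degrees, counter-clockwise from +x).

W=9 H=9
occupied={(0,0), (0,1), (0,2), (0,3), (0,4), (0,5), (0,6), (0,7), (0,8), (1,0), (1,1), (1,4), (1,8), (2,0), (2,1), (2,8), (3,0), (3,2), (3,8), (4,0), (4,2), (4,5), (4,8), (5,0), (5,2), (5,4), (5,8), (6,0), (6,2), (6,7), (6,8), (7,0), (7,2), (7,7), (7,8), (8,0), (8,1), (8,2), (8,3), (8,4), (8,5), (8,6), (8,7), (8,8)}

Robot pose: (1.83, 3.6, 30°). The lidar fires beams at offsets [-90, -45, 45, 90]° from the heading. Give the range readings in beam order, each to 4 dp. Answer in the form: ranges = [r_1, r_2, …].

beam 1: φ=-90°, α=300°
  direction (0.5000, -0.8660); cell (1,3); t to first gridline: x 0.3400, y 0.6928 (then +2.0000 / +1.1547)
    (2,3) via x @ 0.3400
    (2,2) via y @ 0.6928
    (2,1) via y @ 1.8475  # hit
  → r_1 = 1.8475
beam 2: φ=-45°, α=345°
  direction (0.9659, -0.2588); cell (1,3); t to first gridline: x 0.1760, y 2.3182 (then +1.0353 / +3.8637)
    (2,3) via x @ 0.1760
    (3,3) via x @ 1.2113
    (4,3) via x @ 2.2465
    (4,2) via y @ 2.3182  # hit
  → r_2 = 2.3182
beam 3: φ=45°, α=75°
  direction (0.2588, 0.9659); cell (1,3); t to first gridline: x 0.6568, y 0.4141 (then +3.8637 / +1.0353)
    (1,4) via y @ 0.4141  # hit
  → r_3 = 0.4141
beam 4: φ=90°, α=120°
  direction (-0.5000, 0.8660); cell (1,3); t to first gridline: x 1.6600, y 0.4619 (then +2.0000 / +1.1547)
    (1,4) via y @ 0.4619  # hit
  → r_4 = 0.4619

ranges = [1.8475, 2.3182, 0.4141, 0.4619]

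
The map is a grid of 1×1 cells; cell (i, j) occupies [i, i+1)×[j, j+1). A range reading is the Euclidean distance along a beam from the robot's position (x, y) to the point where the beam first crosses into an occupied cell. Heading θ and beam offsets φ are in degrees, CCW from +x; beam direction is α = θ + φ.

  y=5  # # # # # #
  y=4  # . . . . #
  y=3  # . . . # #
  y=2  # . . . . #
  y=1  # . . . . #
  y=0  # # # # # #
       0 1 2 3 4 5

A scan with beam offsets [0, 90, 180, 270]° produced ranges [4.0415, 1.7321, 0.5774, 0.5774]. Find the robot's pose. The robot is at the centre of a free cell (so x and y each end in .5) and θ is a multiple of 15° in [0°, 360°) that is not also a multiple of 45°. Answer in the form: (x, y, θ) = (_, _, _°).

(x, y, θ) = (4.5, 2.5, 150°)

Candidates: 15 free-cell centres × 16 headings = 240 poses. Raycast each; keep the one whose scan matches to 4 dp.
  (2.5, 2.5, 255°): beam 1 = 1.5529 ≠ 4.0415 ✗
  (2.5, 3.5, 30°): beam 1 = 2.8868 ≠ 4.0415 ✗
  (3.5, 2.5, 165°): beam 1 = 2.5882 ≠ 4.0415 ✗
  (2.5, 4.5, 330°): beam 1 = 1.7321 ≠ 4.0415 ✗
  (1.5, 4.5, 15°): beam 1 = 1.9319 ≠ 4.0415 ✗
  …
  (4.5, 2.5, 150°): r_1=4.0415, r_2=1.7321, r_3=0.5774, r_4=0.5774 — all match ✓
Unique over the lattice → pose = (4.5, 2.5, 150°).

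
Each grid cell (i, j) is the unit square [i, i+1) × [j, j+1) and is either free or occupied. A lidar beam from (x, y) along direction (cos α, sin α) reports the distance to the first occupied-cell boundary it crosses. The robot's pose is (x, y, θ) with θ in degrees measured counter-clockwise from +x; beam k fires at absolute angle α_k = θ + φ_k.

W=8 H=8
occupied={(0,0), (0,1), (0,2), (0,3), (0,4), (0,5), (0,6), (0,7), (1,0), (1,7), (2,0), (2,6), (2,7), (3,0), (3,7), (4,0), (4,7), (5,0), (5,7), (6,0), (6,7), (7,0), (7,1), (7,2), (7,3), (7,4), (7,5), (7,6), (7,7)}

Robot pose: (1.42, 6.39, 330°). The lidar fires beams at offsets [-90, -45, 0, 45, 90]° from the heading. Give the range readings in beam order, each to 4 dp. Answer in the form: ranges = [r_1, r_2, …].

beam 1: φ=-90°, α=240°
  cosα=-0.5000 sinα=-0.8660 | (1,6) | tMaxX 0.8400 tMaxY 0.4503 | tΔX 2.0000 tΔY 1.1547
    t=0.4503 [y] (1,5)
    t=0.8400 [x] (0,5) — stop
  → r_1 = 0.8400
beam 2: φ=-45°, α=285°
  cosα=0.2588 sinα=-0.9659 | (1,6) | tMaxX 2.2409 tMaxY 0.4038 | tΔX 3.8637 tΔY 1.0353
    t=0.4038 [y] (1,5)
    t=1.4390 [y] (1,4)
    t=2.2409 [x] (2,4)
    t=2.4743 [y] (2,3)
    t=3.5096 [y] (2,2)
    t=4.5449 [y] (2,1)
    t=5.5801 [y] (2,0) — stop
  → r_2 = 5.5801
beam 3: φ=0°, α=330°
  cosα=0.8660 sinα=-0.5000 | (1,6) | tMaxX 0.6697 tMaxY 0.7800 | tΔX 1.1547 tΔY 2.0000
    t=0.6697 [x] (2,6) — stop
  → r_3 = 0.6697
beam 4: φ=45°, α=15°
  cosα=0.9659 sinα=0.2588 | (1,6) | tMaxX 0.6005 tMaxY 2.3569 | tΔX 1.0353 tΔY 3.8637
    t=0.6005 [x] (2,6) — stop
  → r_4 = 0.6005
beam 5: φ=90°, α=60°
  cosα=0.5000 sinα=0.8660 | (1,6) | tMaxX 1.1600 tMaxY 0.7044 | tΔX 2.0000 tΔY 1.1547
    t=0.7044 [y] (1,7) — stop
  → r_5 = 0.7044

ranges = [0.8400, 5.5801, 0.6697, 0.6005, 0.7044]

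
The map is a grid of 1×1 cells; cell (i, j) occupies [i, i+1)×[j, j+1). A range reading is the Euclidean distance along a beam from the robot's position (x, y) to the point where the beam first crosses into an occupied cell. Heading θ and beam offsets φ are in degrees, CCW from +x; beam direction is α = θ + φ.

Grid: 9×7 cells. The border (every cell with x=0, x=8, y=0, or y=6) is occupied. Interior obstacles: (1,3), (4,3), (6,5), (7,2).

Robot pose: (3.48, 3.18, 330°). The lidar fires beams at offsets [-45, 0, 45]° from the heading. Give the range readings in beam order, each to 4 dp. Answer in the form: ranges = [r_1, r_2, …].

ranges = [2.2569, 4.3600, 0.5383]

beam 1: φ=-45°, α=285°
  dir = (cos 285°, sin 285°) = (0.2588, -0.9659); from cell (3,3)
  next x-line at t=2.0091, next y-line at t=0.1863; Δt_x=3.8637, Δt_y=1.0353
    y: enter (3,2) at t=0.1863
    y: enter (3,1) at t=1.2216
    x: enter (4,1) at t=2.0091
    y: enter (4,0) at t=2.2569 ← occupied
  → r_1 = 2.2569
beam 2: φ=0°, α=330°
  dir = (cos 330°, sin 330°) = (0.8660, -0.5000); from cell (3,3)
  next x-line at t=0.6004, next y-line at t=0.3600; Δt_x=1.1547, Δt_y=2.0000
    y: enter (3,2) at t=0.3600
    x: enter (4,2) at t=0.6004
    x: enter (5,2) at t=1.7551
    y: enter (5,1) at t=2.3600
    x: enter (6,1) at t=2.9098
    x: enter (7,1) at t=4.0645
    y: enter (7,0) at t=4.3600 ← occupied
  → r_2 = 4.3600
beam 3: φ=45°, α=15°
  dir = (cos 15°, sin 15°) = (0.9659, 0.2588); from cell (3,3)
  next x-line at t=0.5383, next y-line at t=3.1682; Δt_x=1.0353, Δt_y=3.8637
    x: enter (4,3) at t=0.5383 ← occupied
  → r_3 = 0.5383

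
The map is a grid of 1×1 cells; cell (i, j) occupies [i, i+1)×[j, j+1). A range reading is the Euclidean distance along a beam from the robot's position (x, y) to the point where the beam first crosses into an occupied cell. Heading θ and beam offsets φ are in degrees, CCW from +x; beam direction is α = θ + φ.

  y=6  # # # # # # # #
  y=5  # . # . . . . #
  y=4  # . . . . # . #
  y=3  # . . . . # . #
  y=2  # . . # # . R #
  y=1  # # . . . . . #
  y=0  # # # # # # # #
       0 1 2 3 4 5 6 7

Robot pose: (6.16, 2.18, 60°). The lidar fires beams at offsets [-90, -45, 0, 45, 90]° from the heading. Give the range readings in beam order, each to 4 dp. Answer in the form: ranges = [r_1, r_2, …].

beam 1: φ=-90°, α=330°
  cosα=0.8660 sinα=-0.5000 | (6,2) | tMaxX 0.9699 tMaxY 0.3600 | tΔX 1.1547 tΔY 2.0000
    t=0.3600 [y] (6,1)
    t=0.9699 [x] (7,1) — stop
  → r_1 = 0.9699
beam 2: φ=-45°, α=15°
  cosα=0.9659 sinα=0.2588 | (6,2) | tMaxX 0.8696 tMaxY 3.1682 | tΔX 1.0353 tΔY 3.8637
    t=0.8696 [x] (7,2) — stop
  → r_2 = 0.8696
beam 3: φ=0°, α=60°
  cosα=0.5000 sinα=0.8660 | (6,2) | tMaxX 1.6800 tMaxY 0.9469 | tΔX 2.0000 tΔY 1.1547
    t=0.9469 [y] (6,3)
    t=1.6800 [x] (7,3) — stop
  → r_3 = 1.6800
beam 4: φ=45°, α=105°
  cosα=-0.2588 sinα=0.9659 | (6,2) | tMaxX 0.6182 tMaxY 0.8489 | tΔX 3.8637 tΔY 1.0353
    t=0.6182 [x] (5,2)
    t=0.8489 [y] (5,3) — stop
  → r_4 = 0.8489
beam 5: φ=90°, α=150°
  cosα=-0.8660 sinα=0.5000 | (6,2) | tMaxX 0.1848 tMaxY 1.6400 | tΔX 1.1547 tΔY 2.0000
    t=0.1848 [x] (5,2)
    t=1.3395 [x] (4,2) — stop
  → r_5 = 1.3395

ranges = [0.9699, 0.8696, 1.6800, 0.8489, 1.3395]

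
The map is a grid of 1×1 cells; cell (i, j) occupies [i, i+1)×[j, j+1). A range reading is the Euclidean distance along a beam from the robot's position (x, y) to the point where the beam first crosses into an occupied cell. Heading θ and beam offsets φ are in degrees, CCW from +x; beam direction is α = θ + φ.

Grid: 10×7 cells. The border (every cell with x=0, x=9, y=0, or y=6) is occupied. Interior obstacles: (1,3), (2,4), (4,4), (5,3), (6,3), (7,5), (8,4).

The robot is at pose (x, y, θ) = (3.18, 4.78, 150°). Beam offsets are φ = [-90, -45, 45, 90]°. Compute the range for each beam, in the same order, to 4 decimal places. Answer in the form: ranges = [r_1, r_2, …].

beam 1: φ=-90°, α=60°
  d=(0.5000,0.8660)  start (3,4)  tX=1.6400 tY=0.2540  stride 1/|dx|=2.0000 1/|dy|=1.1547
    cross y-line → (3,5), t=0.2540
    cross y-line → (3,6), t=1.4087 (wall)
  → r_1 = 1.4087
beam 2: φ=-45°, α=105°
  d=(-0.2588,0.9659)  start (3,4)  tX=0.6955 tY=0.2278  stride 1/|dx|=3.8637 1/|dy|=1.0353
    cross y-line → (3,5), t=0.2278
    cross x-line → (2,5), t=0.6955
    cross y-line → (2,6), t=1.2630 (wall)
  → r_2 = 1.2630
beam 3: φ=45°, α=195°
  d=(-0.9659,-0.2588)  start (3,4)  tX=0.1863 tY=3.0137  stride 1/|dx|=1.0353 1/|dy|=3.8637
    cross x-line → (2,4), t=0.1863 (wall)
  → r_3 = 0.1863
beam 4: φ=90°, α=240°
  d=(-0.5000,-0.8660)  start (3,4)  tX=0.3600 tY=0.9007  stride 1/|dx|=2.0000 1/|dy|=1.1547
    cross x-line → (2,4), t=0.3600 (wall)
  → r_4 = 0.3600

ranges = [1.4087, 1.2630, 0.1863, 0.3600]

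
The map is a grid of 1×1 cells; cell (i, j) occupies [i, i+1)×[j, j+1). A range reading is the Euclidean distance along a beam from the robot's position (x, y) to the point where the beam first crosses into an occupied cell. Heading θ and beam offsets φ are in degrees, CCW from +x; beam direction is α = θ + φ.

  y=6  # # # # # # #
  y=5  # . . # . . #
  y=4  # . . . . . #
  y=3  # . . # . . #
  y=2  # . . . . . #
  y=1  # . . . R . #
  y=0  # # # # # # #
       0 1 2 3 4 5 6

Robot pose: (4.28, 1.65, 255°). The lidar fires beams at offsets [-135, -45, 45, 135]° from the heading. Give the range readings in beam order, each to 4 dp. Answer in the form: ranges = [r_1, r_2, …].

beam 1: φ=-135°, α=120°
  dir = (cos 120°, sin 120°) = (-0.5000, 0.8660); from cell (4,1)
  next x-line at t=0.5600, next y-line at t=0.4041; Δt_x=2.0000, Δt_y=1.1547
    y: enter (4,2) at t=0.4041
    x: enter (3,2) at t=0.5600
    y: enter (3,3) at t=1.5588 ← occupied
  → r_1 = 1.5588
beam 2: φ=-45°, α=210°
  dir = (cos 210°, sin 210°) = (-0.8660, -0.5000); from cell (4,1)
  next x-line at t=0.3233, next y-line at t=1.3000; Δt_x=1.1547, Δt_y=2.0000
    x: enter (3,1) at t=0.3233
    y: enter (3,0) at t=1.3000 ← occupied
  → r_2 = 1.3000
beam 3: φ=45°, α=300°
  dir = (cos 300°, sin 300°) = (0.5000, -0.8660); from cell (4,1)
  next x-line at t=1.4400, next y-line at t=0.7506; Δt_x=2.0000, Δt_y=1.1547
    y: enter (4,0) at t=0.7506 ← occupied
  → r_3 = 0.7506
beam 4: φ=135°, α=30°
  dir = (cos 30°, sin 30°) = (0.8660, 0.5000); from cell (4,1)
  next x-line at t=0.8314, next y-line at t=0.7000; Δt_x=1.1547, Δt_y=2.0000
    y: enter (4,2) at t=0.7000
    x: enter (5,2) at t=0.8314
    x: enter (6,2) at t=1.9861 ← occupied
  → r_4 = 1.9861

ranges = [1.5588, 1.3000, 0.7506, 1.9861]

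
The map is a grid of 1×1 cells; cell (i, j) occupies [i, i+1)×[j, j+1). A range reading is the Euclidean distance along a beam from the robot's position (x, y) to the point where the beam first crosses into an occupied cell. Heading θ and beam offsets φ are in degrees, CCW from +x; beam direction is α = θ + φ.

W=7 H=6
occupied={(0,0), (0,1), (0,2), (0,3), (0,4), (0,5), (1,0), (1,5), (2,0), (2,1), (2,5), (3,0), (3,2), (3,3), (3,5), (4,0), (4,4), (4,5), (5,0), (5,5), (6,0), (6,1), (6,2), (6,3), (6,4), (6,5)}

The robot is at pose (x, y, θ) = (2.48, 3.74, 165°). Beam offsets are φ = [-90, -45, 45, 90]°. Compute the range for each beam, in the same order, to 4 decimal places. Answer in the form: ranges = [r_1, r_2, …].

beam 1: φ=-90°, α=75°
  cosα=0.2588 sinα=0.9659 | (2,3) | tMaxX 2.0091 tMaxY 0.2692 | tΔX 3.8637 tΔY 1.0353
    t=0.2692 [y] (2,4)
    t=1.3044 [y] (2,5) — stop
  → r_1 = 1.3044
beam 2: φ=-45°, α=120°
  cosα=-0.5000 sinα=0.8660 | (2,3) | tMaxX 0.9600 tMaxY 0.3002 | tΔX 2.0000 tΔY 1.1547
    t=0.3002 [y] (2,4)
    t=0.9600 [x] (1,4)
    t=1.4549 [y] (1,5) — stop
  → r_2 = 1.4549
beam 3: φ=45°, α=210°
  cosα=-0.8660 sinα=-0.5000 | (2,3) | tMaxX 0.5543 tMaxY 1.4800 | tΔX 1.1547 tΔY 2.0000
    t=0.5543 [x] (1,3)
    t=1.4800 [y] (1,2)
    t=1.7090 [x] (0,2) — stop
  → r_3 = 1.7090
beam 4: φ=90°, α=255°
  cosα=-0.2588 sinα=-0.9659 | (2,3) | tMaxX 1.8546 tMaxY 0.7661 | tΔX 3.8637 tΔY 1.0353
    t=0.7661 [y] (2,2)
    t=1.8014 [y] (2,1) — stop
  → r_4 = 1.8014

ranges = [1.3044, 1.4549, 1.7090, 1.8014]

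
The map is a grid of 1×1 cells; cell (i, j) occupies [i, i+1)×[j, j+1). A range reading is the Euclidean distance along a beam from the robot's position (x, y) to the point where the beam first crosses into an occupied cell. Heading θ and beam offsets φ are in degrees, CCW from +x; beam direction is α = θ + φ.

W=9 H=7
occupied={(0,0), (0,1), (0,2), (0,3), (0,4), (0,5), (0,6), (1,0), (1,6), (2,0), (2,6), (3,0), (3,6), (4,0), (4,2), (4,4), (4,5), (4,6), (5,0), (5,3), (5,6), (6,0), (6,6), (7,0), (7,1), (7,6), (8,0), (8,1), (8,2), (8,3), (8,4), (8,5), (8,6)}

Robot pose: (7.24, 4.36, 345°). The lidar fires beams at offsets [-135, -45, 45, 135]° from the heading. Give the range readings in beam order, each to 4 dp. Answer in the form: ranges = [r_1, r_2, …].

ranges = [1.4318, 1.5200, 0.8776, 1.8937]

beam 1: φ=-135°, α=210°
  d=(-0.8660,-0.5000)  start (7,4)  tX=0.2771 tY=0.7200  stride 1/|dx|=1.1547 1/|dy|=2.0000
    cross x-line → (6,4), t=0.2771
    cross y-line → (6,3), t=0.7200
    cross x-line → (5,3), t=1.4318 (wall)
  → r_1 = 1.4318
beam 2: φ=-45°, α=300°
  d=(0.5000,-0.8660)  start (7,4)  tX=1.5200 tY=0.4157  stride 1/|dx|=2.0000 1/|dy|=1.1547
    cross y-line → (7,3), t=0.4157
    cross x-line → (8,3), t=1.5200 (wall)
  → r_2 = 1.5200
beam 3: φ=45°, α=30°
  d=(0.8660,0.5000)  start (7,4)  tX=0.8776 tY=1.2800  stride 1/|dx|=1.1547 1/|dy|=2.0000
    cross x-line → (8,4), t=0.8776 (wall)
  → r_3 = 0.8776
beam 4: φ=135°, α=120°
  d=(-0.5000,0.8660)  start (7,4)  tX=0.4800 tY=0.7390  stride 1/|dx|=2.0000 1/|dy|=1.1547
    cross x-line → (6,4), t=0.4800
    cross y-line → (6,5), t=0.7390
    cross y-line → (6,6), t=1.8937 (wall)
  → r_4 = 1.8937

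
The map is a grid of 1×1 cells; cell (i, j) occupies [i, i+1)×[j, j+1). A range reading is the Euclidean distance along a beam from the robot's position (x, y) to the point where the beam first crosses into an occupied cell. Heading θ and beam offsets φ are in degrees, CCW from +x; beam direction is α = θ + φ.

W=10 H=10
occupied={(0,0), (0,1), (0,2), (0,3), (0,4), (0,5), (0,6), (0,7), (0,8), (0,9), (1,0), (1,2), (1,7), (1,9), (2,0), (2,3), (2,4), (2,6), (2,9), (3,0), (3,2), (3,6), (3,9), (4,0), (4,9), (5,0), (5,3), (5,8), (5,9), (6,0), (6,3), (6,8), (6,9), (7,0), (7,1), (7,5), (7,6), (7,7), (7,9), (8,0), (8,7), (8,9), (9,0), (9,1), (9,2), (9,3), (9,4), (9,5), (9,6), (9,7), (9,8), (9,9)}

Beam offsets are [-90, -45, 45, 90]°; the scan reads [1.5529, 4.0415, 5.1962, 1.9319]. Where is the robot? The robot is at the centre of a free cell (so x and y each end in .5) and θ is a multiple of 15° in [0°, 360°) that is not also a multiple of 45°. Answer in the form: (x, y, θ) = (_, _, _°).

Enumerate (i+0.5, j+0.5, θ) over the 48 free cells and 16 admissible headings. For each, cast all 4 beams and compare to the given ranges.
  (5.5, 4.5, 300°): beam 1 = 2.8868 ≠ 1.5529 ✗
  (4.5, 6.5, 105°): beam 1 = 2.5882 ≠ 1.5529 ✗
  (1.5, 5.5, 285°): beam 1 = 0.5176 ≠ 1.5529 ✗
  (3.5, 7.5, 240°): beam 1 = 2.8868 ≠ 1.5529 ✗
  …
  (5.5, 1.5, 75°): r_1=1.5529, r_2=4.0415, r_3=5.1962, r_4=1.9319 — all match ✓
Unique over the lattice → pose = (5.5, 1.5, 75°).

(x, y, θ) = (5.5, 1.5, 75°)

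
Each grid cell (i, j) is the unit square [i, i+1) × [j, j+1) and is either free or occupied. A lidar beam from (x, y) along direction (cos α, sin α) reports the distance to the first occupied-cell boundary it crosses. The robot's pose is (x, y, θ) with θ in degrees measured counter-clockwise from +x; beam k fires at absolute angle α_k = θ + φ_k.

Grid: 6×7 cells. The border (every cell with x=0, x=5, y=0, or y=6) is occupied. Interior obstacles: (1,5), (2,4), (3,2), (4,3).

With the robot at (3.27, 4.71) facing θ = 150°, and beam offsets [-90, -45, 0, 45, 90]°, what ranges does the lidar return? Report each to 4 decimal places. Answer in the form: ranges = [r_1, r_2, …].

ranges = [1.4896, 1.3355, 0.3118, 0.2795, 0.5400]

beam 1: φ=-90°, α=60°
  direction (0.5000, 0.8660); cell (3,4); t to first gridline: x 1.4600, y 0.3349 (then +2.0000 / +1.1547)
    (3,5) via y @ 0.3349
    (4,5) via x @ 1.4600
    (4,6) via y @ 1.4896  # hit
  → r_1 = 1.4896
beam 2: φ=-45°, α=105°
  direction (-0.2588, 0.9659); cell (3,4); t to first gridline: x 1.0432, y 0.3002 (then +3.8637 / +1.0353)
    (3,5) via y @ 0.3002
    (2,5) via x @ 1.0432
    (2,6) via y @ 1.3355  # hit
  → r_2 = 1.3355
beam 3: φ=0°, α=150°
  direction (-0.8660, 0.5000); cell (3,4); t to first gridline: x 0.3118, y 0.5800 (then +1.1547 / +2.0000)
    (2,4) via x @ 0.3118  # hit
  → r_3 = 0.3118
beam 4: φ=45°, α=195°
  direction (-0.9659, -0.2588); cell (3,4); t to first gridline: x 0.2795, y 2.7432 (then +1.0353 / +3.8637)
    (2,4) via x @ 0.2795  # hit
  → r_4 = 0.2795
beam 5: φ=90°, α=240°
  direction (-0.5000, -0.8660); cell (3,4); t to first gridline: x 0.5400, y 0.8198 (then +2.0000 / +1.1547)
    (2,4) via x @ 0.5400  # hit
  → r_5 = 0.5400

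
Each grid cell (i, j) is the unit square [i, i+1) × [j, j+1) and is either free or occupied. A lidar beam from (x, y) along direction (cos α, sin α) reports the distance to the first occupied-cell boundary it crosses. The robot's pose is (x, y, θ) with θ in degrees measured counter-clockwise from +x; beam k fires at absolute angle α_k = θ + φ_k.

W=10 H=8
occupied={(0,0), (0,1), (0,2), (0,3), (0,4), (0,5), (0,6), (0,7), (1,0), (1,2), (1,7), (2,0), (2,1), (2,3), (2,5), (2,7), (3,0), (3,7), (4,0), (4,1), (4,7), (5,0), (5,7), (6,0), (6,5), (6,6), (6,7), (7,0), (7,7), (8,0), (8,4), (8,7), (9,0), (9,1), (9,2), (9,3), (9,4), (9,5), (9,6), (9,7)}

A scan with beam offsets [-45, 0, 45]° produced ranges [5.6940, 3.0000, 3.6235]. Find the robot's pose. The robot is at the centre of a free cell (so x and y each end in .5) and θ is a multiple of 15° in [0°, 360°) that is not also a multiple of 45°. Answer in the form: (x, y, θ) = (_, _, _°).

The pose lattice has 40·16 = 640 candidates. Test each by forward raycasting.
  (4.5, 2.5, 15°): beam 1 = 3.0000 ≠ 5.6940 ✗
  (4.5, 5.5, 330°): beam 1 = 4.6587 ≠ 5.6940 ✗
  (4.5, 4.5, 195°): beam 1 = 1.7321 ≠ 5.6940 ✗
  (8.5, 5.5, 75°): beam 1 = 0.5774 ≠ 5.6940 ✗
  …
  (3.5, 3.5, 30°): r_1=5.6940, r_2=3.0000, r_3=3.6235 — all match ✓
Only this pose fits every beam.

(x, y, θ) = (3.5, 3.5, 30°)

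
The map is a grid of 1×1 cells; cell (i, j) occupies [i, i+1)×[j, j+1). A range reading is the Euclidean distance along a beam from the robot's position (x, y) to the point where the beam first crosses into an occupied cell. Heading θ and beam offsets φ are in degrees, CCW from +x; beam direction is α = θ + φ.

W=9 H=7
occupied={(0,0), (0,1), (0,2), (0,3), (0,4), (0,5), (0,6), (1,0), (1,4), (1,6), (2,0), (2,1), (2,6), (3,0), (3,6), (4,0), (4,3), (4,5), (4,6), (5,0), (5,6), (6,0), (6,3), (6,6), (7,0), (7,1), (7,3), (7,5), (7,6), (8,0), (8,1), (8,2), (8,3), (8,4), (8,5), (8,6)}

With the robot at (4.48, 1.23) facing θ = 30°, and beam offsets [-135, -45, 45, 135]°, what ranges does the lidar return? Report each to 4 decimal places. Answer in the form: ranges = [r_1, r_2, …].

ranges = [0.2381, 0.8887, 1.8324, 1.5322]

beam 1: φ=-135°, α=255°
  cosα=-0.2588 sinα=-0.9659 | (4,1) | tMaxX 1.8546 tMaxY 0.2381 | tΔX 3.8637 tΔY 1.0353
    t=0.2381 [y] (4,0) — stop
  → r_1 = 0.2381
beam 2: φ=-45°, α=345°
  cosα=0.9659 sinα=-0.2588 | (4,1) | tMaxX 0.5383 tMaxY 0.8887 | tΔX 1.0353 tΔY 3.8637
    t=0.5383 [x] (5,1)
    t=0.8887 [y] (5,0) — stop
  → r_2 = 0.8887
beam 3: φ=45°, α=75°
  cosα=0.2588 sinα=0.9659 | (4,1) | tMaxX 2.0091 tMaxY 0.7972 | tΔX 3.8637 tΔY 1.0353
    t=0.7972 [y] (4,2)
    t=1.8324 [y] (4,3) — stop
  → r_3 = 1.8324
beam 4: φ=135°, α=165°
  cosα=-0.9659 sinα=0.2588 | (4,1) | tMaxX 0.4969 tMaxY 2.9751 | tΔX 1.0353 tΔY 3.8637
    t=0.4969 [x] (3,1)
    t=1.5322 [x] (2,1) — stop
  → r_4 = 1.5322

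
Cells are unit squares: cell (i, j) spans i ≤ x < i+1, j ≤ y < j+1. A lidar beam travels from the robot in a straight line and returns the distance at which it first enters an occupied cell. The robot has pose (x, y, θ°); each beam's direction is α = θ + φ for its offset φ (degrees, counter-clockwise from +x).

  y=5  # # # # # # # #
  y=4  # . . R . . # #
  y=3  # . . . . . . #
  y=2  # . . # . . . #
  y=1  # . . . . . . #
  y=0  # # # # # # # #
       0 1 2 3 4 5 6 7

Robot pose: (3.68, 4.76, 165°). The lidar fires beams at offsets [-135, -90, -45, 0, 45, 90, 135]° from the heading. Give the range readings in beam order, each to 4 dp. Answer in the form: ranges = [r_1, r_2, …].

ranges = [0.4800, 0.2485, 0.2771, 0.9273, 3.0946, 1.8221, 4.3417]

beam 1: φ=-135°, α=30°
  direction (0.8660, 0.5000); cell (3,4); t to first gridline: x 0.3695, y 0.4800 (then +1.1547 / +2.0000)
    (4,4) via x @ 0.3695
    (4,5) via y @ 0.4800  # hit
  → r_1 = 0.4800
beam 2: φ=-90°, α=75°
  direction (0.2588, 0.9659); cell (3,4); t to first gridline: x 1.2364, y 0.2485 (then +3.8637 / +1.0353)
    (3,5) via y @ 0.2485  # hit
  → r_2 = 0.2485
beam 3: φ=-45°, α=120°
  direction (-0.5000, 0.8660); cell (3,4); t to first gridline: x 1.3600, y 0.2771 (then +2.0000 / +1.1547)
    (3,5) via y @ 0.2771  # hit
  → r_3 = 0.2771
beam 4: φ=0°, α=165°
  direction (-0.9659, 0.2588); cell (3,4); t to first gridline: x 0.7040, y 0.9273 (then +1.0353 / +3.8637)
    (2,4) via x @ 0.7040
    (2,5) via y @ 0.9273  # hit
  → r_4 = 0.9273
beam 5: φ=45°, α=210°
  direction (-0.8660, -0.5000); cell (3,4); t to first gridline: x 0.7852, y 1.5200 (then +1.1547 / +2.0000)
    (2,4) via x @ 0.7852
    (2,3) via y @ 1.5200
    (1,3) via x @ 1.9399
    (0,3) via x @ 3.0946  # hit
  → r_5 = 3.0946
beam 6: φ=90°, α=255°
  direction (-0.2588, -0.9659); cell (3,4); t to first gridline: x 2.6273, y 0.7868 (then +3.8637 / +1.0353)
    (3,3) via y @ 0.7868
    (3,2) via y @ 1.8221  # hit
  → r_6 = 1.8221
beam 7: φ=135°, α=300°
  direction (0.5000, -0.8660); cell (3,4); t to first gridline: x 0.6400, y 0.8776 (then +2.0000 / +1.1547)
    (4,4) via x @ 0.6400
    (4,3) via y @ 0.8776
    (4,2) via y @ 2.0323
    (5,2) via x @ 2.6400
    (5,1) via y @ 3.1870
    (5,0) via y @ 4.3417  # hit
  → r_7 = 4.3417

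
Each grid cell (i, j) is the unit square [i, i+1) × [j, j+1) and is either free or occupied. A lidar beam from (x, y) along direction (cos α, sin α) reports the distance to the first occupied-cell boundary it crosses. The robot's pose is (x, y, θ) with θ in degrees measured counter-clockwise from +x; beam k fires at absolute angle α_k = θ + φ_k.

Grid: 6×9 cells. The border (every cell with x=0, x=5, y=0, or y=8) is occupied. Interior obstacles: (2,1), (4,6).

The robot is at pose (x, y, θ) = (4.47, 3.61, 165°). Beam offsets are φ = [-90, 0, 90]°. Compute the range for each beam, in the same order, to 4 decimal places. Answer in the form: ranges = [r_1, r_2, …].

beam 1: φ=-90°, α=75°
  dir = (cos 75°, sin 75°) = (0.2588, 0.9659); from cell (4,3)
  next x-line at t=2.0478, next y-line at t=0.4038; Δt_x=3.8637, Δt_y=1.0353
    y: enter (4,4) at t=0.4038
    y: enter (4,5) at t=1.4390
    x: enter (5,5) at t=2.0478 ← occupied
  → r_1 = 2.0478
beam 2: φ=0°, α=165°
  dir = (cos 165°, sin 165°) = (-0.9659, 0.2588); from cell (4,3)
  next x-line at t=0.4866, next y-line at t=1.5068; Δt_x=1.0353, Δt_y=3.8637
    x: enter (3,3) at t=0.4866
    y: enter (3,4) at t=1.5068
    x: enter (2,4) at t=1.5219
    x: enter (1,4) at t=2.5571
    x: enter (0,4) at t=3.5924 ← occupied
  → r_2 = 3.5924
beam 3: φ=90°, α=255°
  dir = (cos 255°, sin 255°) = (-0.2588, -0.9659); from cell (4,3)
  next x-line at t=1.8159, next y-line at t=0.6315; Δt_x=3.8637, Δt_y=1.0353
    y: enter (4,2) at t=0.6315
    y: enter (4,1) at t=1.6668
    x: enter (3,1) at t=1.8159
    y: enter (3,0) at t=2.7021 ← occupied
  → r_3 = 2.7021

ranges = [2.0478, 3.5924, 2.7021]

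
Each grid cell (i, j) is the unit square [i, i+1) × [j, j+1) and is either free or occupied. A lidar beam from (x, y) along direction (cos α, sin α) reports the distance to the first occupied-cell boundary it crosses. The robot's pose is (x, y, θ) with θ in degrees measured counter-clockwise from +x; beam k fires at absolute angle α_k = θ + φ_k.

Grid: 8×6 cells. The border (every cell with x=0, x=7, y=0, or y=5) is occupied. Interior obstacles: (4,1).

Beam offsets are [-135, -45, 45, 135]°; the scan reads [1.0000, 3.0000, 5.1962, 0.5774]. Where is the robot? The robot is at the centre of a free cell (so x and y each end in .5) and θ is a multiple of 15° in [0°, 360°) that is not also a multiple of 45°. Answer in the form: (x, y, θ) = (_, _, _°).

Candidates: 23 free-cell centres × 16 headings = 368 poses. Raycast each; keep the one whose scan matches to 4 dp.
  (4.5, 2.5, 255°): beam 1 = 2.8868 ≠ 1.0000 ✗
  (6.5, 3.5, 240°): beam 1 = 1.5529 ≠ 1.0000 ✗
  (3.5, 2.5, 285°): beam 1 = 2.8868 ≠ 1.0000 ✗
  …
  (2.5, 4.5, 285°): r_1=1.0000, r_2=3.0000, r_3=5.1962, r_4=0.5774 — all match ✓
Only this pose fits every beam.

(x, y, θ) = (2.5, 4.5, 285°)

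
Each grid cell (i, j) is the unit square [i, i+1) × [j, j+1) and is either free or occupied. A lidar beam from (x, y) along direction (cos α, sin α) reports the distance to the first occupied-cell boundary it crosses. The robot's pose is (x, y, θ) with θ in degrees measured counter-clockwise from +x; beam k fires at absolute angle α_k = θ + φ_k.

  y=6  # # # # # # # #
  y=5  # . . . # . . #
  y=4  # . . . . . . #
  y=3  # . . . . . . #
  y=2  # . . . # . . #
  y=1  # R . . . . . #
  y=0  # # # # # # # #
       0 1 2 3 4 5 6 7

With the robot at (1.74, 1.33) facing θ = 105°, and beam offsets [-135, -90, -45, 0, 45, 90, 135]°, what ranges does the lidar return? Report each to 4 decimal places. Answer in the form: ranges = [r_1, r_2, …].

beam 1: φ=-135°, α=330°
  dir = (cos 330°, sin 330°) = (0.8660, -0.5000); from cell (1,1)
  next x-line at t=0.3002, next y-line at t=0.6600; Δt_x=1.1547, Δt_y=2.0000
    x: enter (2,1) at t=0.3002
    y: enter (2,0) at t=0.6600 ← occupied
  → r_1 = 0.6600
beam 2: φ=-90°, α=15°
  dir = (cos 15°, sin 15°) = (0.9659, 0.2588); from cell (1,1)
  next x-line at t=0.2692, next y-line at t=2.5887; Δt_x=1.0353, Δt_y=3.8637
    x: enter (2,1) at t=0.2692
    x: enter (3,1) at t=1.3044
    x: enter (4,1) at t=2.3397
    y: enter (4,2) at t=2.5887 ← occupied
  → r_2 = 2.5887
beam 3: φ=-45°, α=60°
  dir = (cos 60°, sin 60°) = (0.5000, 0.8660); from cell (1,1)
  next x-line at t=0.5200, next y-line at t=0.7736; Δt_x=2.0000, Δt_y=1.1547
    x: enter (2,1) at t=0.5200
    y: enter (2,2) at t=0.7736
    y: enter (2,3) at t=1.9283
    x: enter (3,3) at t=2.5200
    y: enter (3,4) at t=3.0831
    y: enter (3,5) at t=4.2378
    x: enter (4,5) at t=4.5200 ← occupied
  → r_3 = 4.5200
beam 4: φ=0°, α=105°
  dir = (cos 105°, sin 105°) = (-0.2588, 0.9659); from cell (1,1)
  next x-line at t=2.8591, next y-line at t=0.6936; Δt_x=3.8637, Δt_y=1.0353
    y: enter (1,2) at t=0.6936
    y: enter (1,3) at t=1.7289
    y: enter (1,4) at t=2.7642
    x: enter (0,4) at t=2.8591 ← occupied
  → r_4 = 2.8591
beam 5: φ=45°, α=150°
  dir = (cos 150°, sin 150°) = (-0.8660, 0.5000); from cell (1,1)
  next x-line at t=0.8545, next y-line at t=1.3400; Δt_x=1.1547, Δt_y=2.0000
    x: enter (0,1) at t=0.8545 ← occupied
  → r_5 = 0.8545
beam 6: φ=90°, α=195°
  dir = (cos 195°, sin 195°) = (-0.9659, -0.2588); from cell (1,1)
  next x-line at t=0.7661, next y-line at t=1.2750; Δt_x=1.0353, Δt_y=3.8637
    x: enter (0,1) at t=0.7661 ← occupied
  → r_6 = 0.7661
beam 7: φ=135°, α=240°
  dir = (cos 240°, sin 240°) = (-0.5000, -0.8660); from cell (1,1)
  next x-line at t=1.4800, next y-line at t=0.3811; Δt_x=2.0000, Δt_y=1.1547
    y: enter (1,0) at t=0.3811 ← occupied
  → r_7 = 0.3811

ranges = [0.6600, 2.5887, 4.5200, 2.8591, 0.8545, 0.7661, 0.3811]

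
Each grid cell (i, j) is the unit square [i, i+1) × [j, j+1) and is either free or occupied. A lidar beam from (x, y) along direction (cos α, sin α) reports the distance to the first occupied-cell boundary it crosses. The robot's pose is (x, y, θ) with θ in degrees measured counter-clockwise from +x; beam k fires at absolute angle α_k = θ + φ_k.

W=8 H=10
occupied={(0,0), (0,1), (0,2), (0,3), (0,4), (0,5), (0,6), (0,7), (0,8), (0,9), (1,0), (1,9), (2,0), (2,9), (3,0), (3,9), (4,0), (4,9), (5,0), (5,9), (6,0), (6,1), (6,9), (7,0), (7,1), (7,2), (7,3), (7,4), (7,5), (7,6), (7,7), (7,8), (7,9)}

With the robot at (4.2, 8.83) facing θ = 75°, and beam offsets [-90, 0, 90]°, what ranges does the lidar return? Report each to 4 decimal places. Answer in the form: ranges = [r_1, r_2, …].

beam 1: φ=-90°, α=345°
  cosα=0.9659 sinα=-0.2588 | (4,8) | tMaxX 0.8282 tMaxY 3.2069 | tΔX 1.0353 tΔY 3.8637
    t=0.8282 [x] (5,8)
    t=1.8635 [x] (6,8)
    t=2.8988 [x] (7,8) — stop
  → r_1 = 2.8988
beam 2: φ=0°, α=75°
  cosα=0.2588 sinα=0.9659 | (4,8) | tMaxX 3.0910 tMaxY 0.1760 | tΔX 3.8637 tΔY 1.0353
    t=0.1760 [y] (4,9) — stop
  → r_2 = 0.1760
beam 3: φ=90°, α=165°
  cosα=-0.9659 sinα=0.2588 | (4,8) | tMaxX 0.2071 tMaxY 0.6568 | tΔX 1.0353 tΔY 3.8637
    t=0.2071 [x] (3,8)
    t=0.6568 [y] (3,9) — stop
  → r_3 = 0.6568

ranges = [2.8988, 0.1760, 0.6568]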